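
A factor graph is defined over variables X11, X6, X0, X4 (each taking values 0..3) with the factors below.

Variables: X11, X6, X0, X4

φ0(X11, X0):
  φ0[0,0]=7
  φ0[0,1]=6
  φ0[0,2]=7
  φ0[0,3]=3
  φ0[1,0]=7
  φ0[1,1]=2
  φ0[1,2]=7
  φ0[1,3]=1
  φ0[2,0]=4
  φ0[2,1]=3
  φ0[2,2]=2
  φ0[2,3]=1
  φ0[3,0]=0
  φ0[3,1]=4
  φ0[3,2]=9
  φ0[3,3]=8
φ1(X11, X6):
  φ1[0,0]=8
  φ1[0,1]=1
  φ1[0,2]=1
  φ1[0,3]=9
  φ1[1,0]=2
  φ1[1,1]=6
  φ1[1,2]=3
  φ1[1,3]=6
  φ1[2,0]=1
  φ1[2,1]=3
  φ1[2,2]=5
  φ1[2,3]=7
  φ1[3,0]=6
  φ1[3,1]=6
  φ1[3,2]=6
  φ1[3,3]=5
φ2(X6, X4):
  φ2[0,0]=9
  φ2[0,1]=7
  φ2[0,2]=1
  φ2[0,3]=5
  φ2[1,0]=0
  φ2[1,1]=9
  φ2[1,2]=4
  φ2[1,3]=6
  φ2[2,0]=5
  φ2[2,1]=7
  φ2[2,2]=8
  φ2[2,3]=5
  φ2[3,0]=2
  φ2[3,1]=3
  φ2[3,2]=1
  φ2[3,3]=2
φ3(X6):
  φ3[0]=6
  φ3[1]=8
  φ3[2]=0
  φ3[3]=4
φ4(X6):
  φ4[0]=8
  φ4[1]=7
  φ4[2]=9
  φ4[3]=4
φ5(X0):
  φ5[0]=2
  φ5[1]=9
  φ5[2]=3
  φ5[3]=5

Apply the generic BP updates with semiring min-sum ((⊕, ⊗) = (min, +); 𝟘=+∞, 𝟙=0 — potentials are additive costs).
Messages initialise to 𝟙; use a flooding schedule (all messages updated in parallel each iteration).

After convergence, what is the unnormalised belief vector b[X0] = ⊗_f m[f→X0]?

init: all messages = 𝟙 over 4 values
r1 m[φ0→X11] = [3, 1, 1, 0]
r1 m[φ0→X0] = [0, 2, 2, 1]
r1 m[φ1→X11] = [1, 2, 1, 5]
r1 m[φ1→X6] = [1, 1, 1, 5]
r1 m[φ2→X6] = [1, 0, 5, 1]
r1 m[φ2→X4] = [0, 3, 1, 2]
r1 m[φ3→X6] = [6, 8, 0, 4]
r1 m[φ4→X6] = [8, 7, 9, 4]
r1 m[φ5→X0] = [2, 9, 3, 5]
r1 m[X11→φ0] = [0, 0, 0, 0]
r1 m[X11→φ1] = [0, 0, 0, 0]
r1 m[X6→φ1] = [0, 0, 0, 0]
r1 m[X6→φ2] = [0, 0, 0, 0]
r1 m[X6→φ3] = [0, 0, 0, 0]
r1 m[X6→φ4] = [0, 0, 0, 0]
r1 m[X0→φ0] = [0, 0, 0, 0]
r1 m[X0→φ5] = [0, 0, 0, 0]
r1 m[X4→φ2] = [0, 0, 0, 0]
r2 m[φ0→X11] = [3, 1, 1, 0]
r2 m[φ0→X0] = [0, 2, 2, 1]
r2 m[φ1→X11] = [1, 2, 1, 5]
r2 m[φ1→X6] = [1, 1, 1, 5]
r2 m[φ2→X6] = [1, 0, 5, 1]
r2 m[φ2→X4] = [0, 3, 1, 2]
r2 m[φ3→X6] = [6, 8, 0, 4]
r2 m[φ4→X6] = [8, 7, 9, 4]
r2 m[φ5→X0] = [2, 9, 3, 5]
r2 m[X11→φ0] = [1, 2, 1, 5]
r2 m[X11→φ1] = [3, 1, 1, 0]
r2 m[X6→φ1] = [15, 15, 14, 9]
r2 m[X6→φ2] = [15, 16, 10, 13]
r2 m[X6→φ3] = [10, 8, 15, 10]
r2 m[X6→φ4] = [8, 9, 6, 10]
r2 m[X0→φ0] = [2, 9, 3, 5]
r2 m[X0→φ5] = [0, 2, 2, 1]
r2 m[X4→φ2] = [0, 0, 0, 0]
r3 m[φ0→X11] = [8, 6, 5, 2]
r3 m[φ0→X0] = [5, 4, 3, 2]
r3 m[φ1→X11] = [15, 15, 16, 14]
r3 m[φ1→X6] = [2, 4, 4, 5]
r3 m[φ2→X6] = [1, 0, 5, 1]
r3 m[φ2→X4] = [15, 16, 14, 15]
r3 m[φ3→X6] = [6, 8, 0, 4]
r3 m[φ4→X6] = [8, 7, 9, 4]
r3 m[φ5→X0] = [2, 9, 3, 5]
r3 m[X11→φ0] = [1, 2, 1, 5]
r3 m[X11→φ1] = [3, 1, 1, 0]
r3 m[X6→φ1] = [15, 15, 14, 9]
r3 m[X6→φ2] = [15, 16, 10, 13]
r3 m[X6→φ3] = [10, 8, 15, 10]
r3 m[X6→φ4] = [8, 9, 6, 10]
r3 m[X0→φ0] = [2, 9, 3, 5]
r3 m[X0→φ5] = [0, 2, 2, 1]
r3 m[X4→φ2] = [0, 0, 0, 0]
r4 m[φ0→X11] = [8, 6, 5, 2]
r4 m[φ0→X0] = [5, 4, 3, 2]
r4 m[φ1→X11] = [15, 15, 16, 14]
r4 m[φ1→X6] = [2, 4, 4, 5]
r4 m[φ2→X6] = [1, 0, 5, 1]
r4 m[φ2→X4] = [15, 16, 14, 15]
r4 m[φ3→X6] = [6, 8, 0, 4]
r4 m[φ4→X6] = [8, 7, 9, 4]
r4 m[φ5→X0] = [2, 9, 3, 5]
r4 m[X11→φ0] = [15, 15, 16, 14]
r4 m[X11→φ1] = [8, 6, 5, 2]
r4 m[X6→φ1] = [15, 15, 14, 9]
r4 m[X6→φ2] = [16, 19, 13, 13]
r4 m[X6→φ3] = [11, 11, 18, 10]
r4 m[X6→φ4] = [9, 12, 9, 10]
r4 m[X0→φ0] = [2, 9, 3, 5]
r4 m[X0→φ5] = [5, 4, 3, 2]
r4 m[X4→φ2] = [0, 0, 0, 0]
r5 m[φ0→X11] = [8, 6, 5, 2]
r5 m[φ0→X0] = [14, 17, 18, 16]
r5 m[φ1→X11] = [15, 15, 16, 14]
r5 m[φ1→X6] = [6, 8, 8, 7]
r5 m[φ2→X6] = [1, 0, 5, 1]
r5 m[φ2→X4] = [15, 16, 14, 15]
r5 m[φ3→X6] = [6, 8, 0, 4]
r5 m[φ4→X6] = [8, 7, 9, 4]
r5 m[φ5→X0] = [2, 9, 3, 5]
r5 m[X11→φ0] = [15, 15, 16, 14]
r5 m[X11→φ1] = [8, 6, 5, 2]
r5 m[X6→φ1] = [15, 15, 14, 9]
r5 m[X6→φ2] = [16, 19, 13, 13]
r5 m[X6→φ3] = [11, 11, 18, 10]
r5 m[X6→φ4] = [9, 12, 9, 10]
r5 m[X0→φ0] = [2, 9, 3, 5]
r5 m[X0→φ5] = [5, 4, 3, 2]
r5 m[X4→φ2] = [0, 0, 0, 0]
r6 m[φ0→X11] = [8, 6, 5, 2]
r6 m[φ0→X0] = [14, 17, 18, 16]
r6 m[φ1→X11] = [15, 15, 16, 14]
r6 m[φ1→X6] = [6, 8, 8, 7]
r6 m[φ2→X6] = [1, 0, 5, 1]
r6 m[φ2→X4] = [15, 16, 14, 15]
r6 m[φ3→X6] = [6, 8, 0, 4]
r6 m[φ4→X6] = [8, 7, 9, 4]
r6 m[φ5→X0] = [2, 9, 3, 5]
r6 m[X11→φ0] = [15, 15, 16, 14]
r6 m[X11→φ1] = [8, 6, 5, 2]
r6 m[X6→φ1] = [15, 15, 14, 9]
r6 m[X6→φ2] = [20, 23, 17, 15]
r6 m[X6→φ3] = [15, 15, 22, 12]
r6 m[X6→φ4] = [13, 16, 13, 12]
r6 m[X0→φ0] = [2, 9, 3, 5]
r6 m[X0→φ5] = [14, 17, 18, 16]
r6 m[X4→φ2] = [0, 0, 0, 0]
r7 m[φ0→X11] = [8, 6, 5, 2]
r7 m[φ0→X0] = [14, 17, 18, 16]
r7 m[φ1→X11] = [15, 15, 16, 14]
r7 m[φ1→X6] = [6, 8, 8, 7]
r7 m[φ2→X6] = [1, 0, 5, 1]
r7 m[φ2→X4] = [17, 18, 16, 17]
r7 m[φ3→X6] = [6, 8, 0, 4]
r7 m[φ4→X6] = [8, 7, 9, 4]
r7 m[φ5→X0] = [2, 9, 3, 5]
r7 m[X11→φ0] = [15, 15, 16, 14]
r7 m[X11→φ1] = [8, 6, 5, 2]
r7 m[X6→φ1] = [15, 15, 14, 9]
r7 m[X6→φ2] = [20, 23, 17, 15]
r7 m[X6→φ3] = [15, 15, 22, 12]
r7 m[X6→φ4] = [13, 16, 13, 12]
r7 m[X0→φ0] = [2, 9, 3, 5]
r7 m[X0→φ5] = [14, 17, 18, 16]
r7 m[X4→φ2] = [0, 0, 0, 0]
r8 m[φ0→X11] = [8, 6, 5, 2]
r8 m[φ0→X0] = [14, 17, 18, 16]
r8 m[φ1→X11] = [15, 15, 16, 14]
r8 m[φ1→X6] = [6, 8, 8, 7]
r8 m[φ2→X6] = [1, 0, 5, 1]
r8 m[φ2→X4] = [17, 18, 16, 17]
r8 m[φ3→X6] = [6, 8, 0, 4]
r8 m[φ4→X6] = [8, 7, 9, 4]
r8 m[φ5→X0] = [2, 9, 3, 5]
r8 m[X11→φ0] = [15, 15, 16, 14]
r8 m[X11→φ1] = [8, 6, 5, 2]
r8 m[X6→φ1] = [15, 15, 14, 9]
r8 m[X6→φ2] = [20, 23, 17, 15]
r8 m[X6→φ3] = [15, 15, 22, 12]
r8 m[X6→φ4] = [13, 16, 13, 12]
r8 m[X0→φ0] = [2, 9, 3, 5]
r8 m[X0→φ5] = [14, 17, 18, 16]
r8 m[X4→φ2] = [0, 0, 0, 0]
fixed point reached at round 8
b[X0] = ⊗ incoming = [16, 26, 21, 21]

b[X0] = [16, 26, 21, 21]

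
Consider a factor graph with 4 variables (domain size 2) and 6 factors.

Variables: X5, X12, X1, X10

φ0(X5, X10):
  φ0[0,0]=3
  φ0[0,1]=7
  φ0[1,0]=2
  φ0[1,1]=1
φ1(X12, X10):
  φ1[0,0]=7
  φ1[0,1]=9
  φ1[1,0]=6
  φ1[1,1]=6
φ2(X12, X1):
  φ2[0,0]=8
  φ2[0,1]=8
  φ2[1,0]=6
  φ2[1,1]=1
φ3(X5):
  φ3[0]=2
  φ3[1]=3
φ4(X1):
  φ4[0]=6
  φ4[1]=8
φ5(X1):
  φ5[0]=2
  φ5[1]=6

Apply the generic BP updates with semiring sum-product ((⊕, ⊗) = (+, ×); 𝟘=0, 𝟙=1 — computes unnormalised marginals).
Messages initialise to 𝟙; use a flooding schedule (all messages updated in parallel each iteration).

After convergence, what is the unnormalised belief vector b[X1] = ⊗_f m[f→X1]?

b[X1] = [35280, 99360]

init: all messages = 𝟙 over 2 values
r1 m[φ0→X5] = [10, 3]
r1 m[φ0→X10] = [5, 8]
r1 m[φ1→X12] = [16, 12]
r1 m[φ1→X10] = [13, 15]
r1 m[φ2→X12] = [16, 7]
r1 m[φ2→X1] = [14, 9]
r1 m[φ3→X5] = [2, 3]
r1 m[φ4→X1] = [6, 8]
r1 m[φ5→X1] = [2, 6]
r1 m[X5→φ0] = [1, 1]
r1 m[X5→φ3] = [1, 1]
r1 m[X12→φ1] = [1, 1]
r1 m[X12→φ2] = [1, 1]
r1 m[X1→φ2] = [1, 1]
r1 m[X1→φ4] = [1, 1]
r1 m[X1→φ5] = [1, 1]
r1 m[X10→φ0] = [1, 1]
r1 m[X10→φ1] = [1, 1]
r2 m[φ0→X5] = [10, 3]
r2 m[φ0→X10] = [5, 8]
r2 m[φ1→X12] = [16, 12]
r2 m[φ1→X10] = [13, 15]
r2 m[φ2→X12] = [16, 7]
r2 m[φ2→X1] = [14, 9]
r2 m[φ3→X5] = [2, 3]
r2 m[φ4→X1] = [6, 8]
r2 m[φ5→X1] = [2, 6]
r2 m[X5→φ0] = [2, 3]
r2 m[X5→φ3] = [10, 3]
r2 m[X12→φ1] = [16, 7]
r2 m[X12→φ2] = [16, 12]
r2 m[X1→φ2] = [12, 48]
r2 m[X1→φ4] = [28, 54]
r2 m[X1→φ5] = [84, 72]
r2 m[X10→φ0] = [13, 15]
r2 m[X10→φ1] = [5, 8]
r3 m[φ0→X5] = [144, 41]
r3 m[φ0→X10] = [12, 17]
r3 m[φ1→X12] = [107, 78]
r3 m[φ1→X10] = [154, 186]
r3 m[φ2→X12] = [480, 120]
r3 m[φ2→X1] = [200, 140]
r3 m[φ3→X5] = [2, 3]
r3 m[φ4→X1] = [6, 8]
r3 m[φ5→X1] = [2, 6]
r3 m[X5→φ0] = [2, 3]
r3 m[X5→φ3] = [10, 3]
r3 m[X12→φ1] = [16, 7]
r3 m[X12→φ2] = [16, 12]
r3 m[X1→φ2] = [12, 48]
r3 m[X1→φ4] = [28, 54]
r3 m[X1→φ5] = [84, 72]
r3 m[X10→φ0] = [13, 15]
r3 m[X10→φ1] = [5, 8]
r4 m[φ0→X5] = [144, 41]
r4 m[φ0→X10] = [12, 17]
r4 m[φ1→X12] = [107, 78]
r4 m[φ1→X10] = [154, 186]
r4 m[φ2→X12] = [480, 120]
r4 m[φ2→X1] = [200, 140]
r4 m[φ3→X5] = [2, 3]
r4 m[φ4→X1] = [6, 8]
r4 m[φ5→X1] = [2, 6]
r4 m[X5→φ0] = [2, 3]
r4 m[X5→φ3] = [144, 41]
r4 m[X12→φ1] = [480, 120]
r4 m[X12→φ2] = [107, 78]
r4 m[X1→φ2] = [12, 48]
r4 m[X1→φ4] = [400, 840]
r4 m[X1→φ5] = [1200, 1120]
r4 m[X10→φ0] = [154, 186]
r4 m[X10→φ1] = [12, 17]
r5 m[φ0→X5] = [1764, 494]
r5 m[φ0→X10] = [12, 17]
r5 m[φ1→X12] = [237, 174]
r5 m[φ1→X10] = [4080, 5040]
r5 m[φ2→X12] = [480, 120]
r5 m[φ2→X1] = [1324, 934]
r5 m[φ3→X5] = [2, 3]
r5 m[φ4→X1] = [6, 8]
r5 m[φ5→X1] = [2, 6]
r5 m[X5→φ0] = [2, 3]
r5 m[X5→φ3] = [144, 41]
r5 m[X12→φ1] = [480, 120]
r5 m[X12→φ2] = [107, 78]
r5 m[X1→φ2] = [12, 48]
r5 m[X1→φ4] = [400, 840]
r5 m[X1→φ5] = [1200, 1120]
r5 m[X10→φ0] = [154, 186]
r5 m[X10→φ1] = [12, 17]
r6 m[φ0→X5] = [1764, 494]
r6 m[φ0→X10] = [12, 17]
r6 m[φ1→X12] = [237, 174]
r6 m[φ1→X10] = [4080, 5040]
r6 m[φ2→X12] = [480, 120]
r6 m[φ2→X1] = [1324, 934]
r6 m[φ3→X5] = [2, 3]
r6 m[φ4→X1] = [6, 8]
r6 m[φ5→X1] = [2, 6]
r6 m[X5→φ0] = [2, 3]
r6 m[X5→φ3] = [1764, 494]
r6 m[X12→φ1] = [480, 120]
r6 m[X12→φ2] = [237, 174]
r6 m[X1→φ2] = [12, 48]
r6 m[X1→φ4] = [2648, 5604]
r6 m[X1→φ5] = [7944, 7472]
r6 m[X10→φ0] = [4080, 5040]
r6 m[X10→φ1] = [12, 17]
r7 m[φ0→X5] = [47520, 13200]
r7 m[φ0→X10] = [12, 17]
r7 m[φ1→X12] = [237, 174]
r7 m[φ1→X10] = [4080, 5040]
r7 m[φ2→X12] = [480, 120]
r7 m[φ2→X1] = [2940, 2070]
r7 m[φ3→X5] = [2, 3]
r7 m[φ4→X1] = [6, 8]
r7 m[φ5→X1] = [2, 6]
r7 m[X5→φ0] = [2, 3]
r7 m[X5→φ3] = [1764, 494]
r7 m[X12→φ1] = [480, 120]
r7 m[X12→φ2] = [237, 174]
r7 m[X1→φ2] = [12, 48]
r7 m[X1→φ4] = [2648, 5604]
r7 m[X1→φ5] = [7944, 7472]
r7 m[X10→φ0] = [4080, 5040]
r7 m[X10→φ1] = [12, 17]
r8 m[φ0→X5] = [47520, 13200]
r8 m[φ0→X10] = [12, 17]
r8 m[φ1→X12] = [237, 174]
r8 m[φ1→X10] = [4080, 5040]
r8 m[φ2→X12] = [480, 120]
r8 m[φ2→X1] = [2940, 2070]
r8 m[φ3→X5] = [2, 3]
r8 m[φ4→X1] = [6, 8]
r8 m[φ5→X1] = [2, 6]
r8 m[X5→φ0] = [2, 3]
r8 m[X5→φ3] = [47520, 13200]
r8 m[X12→φ1] = [480, 120]
r8 m[X12→φ2] = [237, 174]
r8 m[X1→φ2] = [12, 48]
r8 m[X1→φ4] = [5880, 12420]
r8 m[X1→φ5] = [17640, 16560]
r8 m[X10→φ0] = [4080, 5040]
r8 m[X10→φ1] = [12, 17]
r9 m[φ0→X5] = [47520, 13200]
r9 m[φ0→X10] = [12, 17]
r9 m[φ1→X12] = [237, 174]
r9 m[φ1→X10] = [4080, 5040]
r9 m[φ2→X12] = [480, 120]
r9 m[φ2→X1] = [2940, 2070]
r9 m[φ3→X5] = [2, 3]
r9 m[φ4→X1] = [6, 8]
r9 m[φ5→X1] = [2, 6]
r9 m[X5→φ0] = [2, 3]
r9 m[X5→φ3] = [47520, 13200]
r9 m[X12→φ1] = [480, 120]
r9 m[X12→φ2] = [237, 174]
r9 m[X1→φ2] = [12, 48]
r9 m[X1→φ4] = [5880, 12420]
r9 m[X1→φ5] = [17640, 16560]
r9 m[X10→φ0] = [4080, 5040]
r9 m[X10→φ1] = [12, 17]
fixed point reached at round 9
b[X1] = ⊗ incoming = [35280, 99360]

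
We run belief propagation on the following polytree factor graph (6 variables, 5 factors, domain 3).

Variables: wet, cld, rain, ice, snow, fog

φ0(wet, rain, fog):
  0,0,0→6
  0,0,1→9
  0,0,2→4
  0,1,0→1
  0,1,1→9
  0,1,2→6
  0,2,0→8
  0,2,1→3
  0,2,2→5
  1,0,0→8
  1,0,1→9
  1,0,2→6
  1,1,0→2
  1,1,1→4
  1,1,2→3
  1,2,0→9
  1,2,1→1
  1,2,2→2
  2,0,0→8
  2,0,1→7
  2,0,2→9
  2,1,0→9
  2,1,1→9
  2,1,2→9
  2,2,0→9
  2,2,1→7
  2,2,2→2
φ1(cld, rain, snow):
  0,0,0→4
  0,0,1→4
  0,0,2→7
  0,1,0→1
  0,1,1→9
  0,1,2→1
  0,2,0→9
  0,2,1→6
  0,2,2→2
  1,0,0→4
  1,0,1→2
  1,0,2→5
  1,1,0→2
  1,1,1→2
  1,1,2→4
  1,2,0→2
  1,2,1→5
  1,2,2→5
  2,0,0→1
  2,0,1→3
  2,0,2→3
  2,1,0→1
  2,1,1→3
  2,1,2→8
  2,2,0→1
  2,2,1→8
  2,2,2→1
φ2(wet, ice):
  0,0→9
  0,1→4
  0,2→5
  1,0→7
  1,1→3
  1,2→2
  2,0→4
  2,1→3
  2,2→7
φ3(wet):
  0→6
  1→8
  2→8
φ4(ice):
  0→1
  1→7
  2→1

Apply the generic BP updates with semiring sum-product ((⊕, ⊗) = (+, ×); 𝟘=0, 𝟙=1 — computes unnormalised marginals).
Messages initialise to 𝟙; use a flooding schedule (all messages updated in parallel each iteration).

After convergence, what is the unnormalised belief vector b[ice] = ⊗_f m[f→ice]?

init: all messages = 𝟙 over 3 values
r1 m[φ0→wet] = [51, 44, 69]
r1 m[φ0→rain] = [66, 52, 46]
r1 m[φ0→fog] = [60, 58, 46]
r1 m[φ1→cld] = [43, 31, 29]
r1 m[φ1→rain] = [33, 31, 39]
r1 m[φ1→snow] = [25, 42, 36]
r1 m[φ2→wet] = [18, 12, 14]
r1 m[φ2→ice] = [20, 10, 14]
r1 m[φ3→wet] = [6, 8, 8]
r1 m[φ4→ice] = [1, 7, 1]
r1 m[wet→φ0] = [1, 1, 1]
r1 m[wet→φ2] = [1, 1, 1]
r1 m[wet→φ3] = [1, 1, 1]
r1 m[cld→φ1] = [1, 1, 1]
r1 m[rain→φ0] = [1, 1, 1]
r1 m[rain→φ1] = [1, 1, 1]
r1 m[ice→φ2] = [1, 1, 1]
r1 m[ice→φ4] = [1, 1, 1]
r1 m[snow→φ1] = [1, 1, 1]
r1 m[fog→φ0] = [1, 1, 1]
r2 m[φ0→wet] = [51, 44, 69]
r2 m[φ0→rain] = [66, 52, 46]
r2 m[φ0→fog] = [60, 58, 46]
r2 m[φ1→cld] = [43, 31, 29]
r2 m[φ1→rain] = [33, 31, 39]
r2 m[φ1→snow] = [25, 42, 36]
r2 m[φ2→wet] = [18, 12, 14]
r2 m[φ2→ice] = [20, 10, 14]
r2 m[φ3→wet] = [6, 8, 8]
r2 m[φ4→ice] = [1, 7, 1]
r2 m[wet→φ0] = [108, 96, 112]
r2 m[wet→φ2] = [306, 352, 552]
r2 m[wet→φ3] = [918, 528, 966]
r2 m[cld→φ1] = [1, 1, 1]
r2 m[rain→φ0] = [33, 31, 39]
r2 m[rain→φ1] = [66, 52, 46]
r2 m[ice→φ2] = [1, 7, 1]
r2 m[ice→φ4] = [20, 10, 14]
r2 m[snow→φ1] = [1, 1, 1]
r2 m[fog→φ0] = [1, 1, 1]
r3 m[φ0→wet] = [1747, 1506, 2331]
r3 m[φ0→rain] = [6948, 5616, 4896]
r3 m[φ0→fog] = [223548, 206700, 164076]
r3 m[φ1→cld] = [2344, 1694, 1546]
r3 m[φ1→rain] = [33, 31, 39]
r3 m[φ1→snow] = [1354, 2196, 2034]
r3 m[φ2→wet] = [42, 30, 32]
r3 m[φ2→ice] = [7426, 3936, 6098]
r3 m[φ3→wet] = [6, 8, 8]
r3 m[φ4→ice] = [1, 7, 1]
r3 m[wet→φ0] = [108, 96, 112]
r3 m[wet→φ2] = [306, 352, 552]
r3 m[wet→φ3] = [918, 528, 966]
r3 m[cld→φ1] = [1, 1, 1]
r3 m[rain→φ0] = [33, 31, 39]
r3 m[rain→φ1] = [66, 52, 46]
r3 m[ice→φ2] = [1, 7, 1]
r3 m[ice→φ4] = [20, 10, 14]
r3 m[snow→φ1] = [1, 1, 1]
r3 m[fog→φ0] = [1, 1, 1]
r4 m[φ0→wet] = [1747, 1506, 2331]
r4 m[φ0→rain] = [6948, 5616, 4896]
r4 m[φ0→fog] = [223548, 206700, 164076]
r4 m[φ1→cld] = [2344, 1694, 1546]
r4 m[φ1→rain] = [33, 31, 39]
r4 m[φ1→snow] = [1354, 2196, 2034]
r4 m[φ2→wet] = [42, 30, 32]
r4 m[φ2→ice] = [7426, 3936, 6098]
r4 m[φ3→wet] = [6, 8, 8]
r4 m[φ4→ice] = [1, 7, 1]
r4 m[wet→φ0] = [252, 240, 256]
r4 m[wet→φ2] = [10482, 12048, 18648]
r4 m[wet→φ3] = [73374, 45180, 74592]
r4 m[cld→φ1] = [1, 1, 1]
r4 m[rain→φ0] = [33, 31, 39]
r4 m[rain→φ1] = [6948, 5616, 4896]
r4 m[ice→φ2] = [1, 7, 1]
r4 m[ice→φ4] = [7426, 3936, 6098]
r4 m[snow→φ1] = [1, 1, 1]
r4 m[fog→φ0] = [1, 1, 1]
r5 m[φ0→wet] = [1747, 1506, 2331]
r5 m[φ0→rain] = [16452, 13104, 11520]
r5 m[φ0→fog] = [527676, 485484, 385260]
r5 m[φ1→cld] = [249228, 180108, 164988]
r5 m[φ1→rain] = [33, 31, 39]
r5 m[φ1→snow] = [143748, 234180, 216396]
r5 m[φ2→wet] = [42, 30, 32]
r5 m[φ2→ice] = [253266, 134016, 207042]
r5 m[φ3→wet] = [6, 8, 8]
r5 m[φ4→ice] = [1, 7, 1]
r5 m[wet→φ0] = [252, 240, 256]
r5 m[wet→φ2] = [10482, 12048, 18648]
r5 m[wet→φ3] = [73374, 45180, 74592]
r5 m[cld→φ1] = [1, 1, 1]
r5 m[rain→φ0] = [33, 31, 39]
r5 m[rain→φ1] = [6948, 5616, 4896]
r5 m[ice→φ2] = [1, 7, 1]
r5 m[ice→φ4] = [7426, 3936, 6098]
r5 m[snow→φ1] = [1, 1, 1]
r5 m[fog→φ0] = [1, 1, 1]
r6 m[φ0→wet] = [1747, 1506, 2331]
r6 m[φ0→rain] = [16452, 13104, 11520]
r6 m[φ0→fog] = [527676, 485484, 385260]
r6 m[φ1→cld] = [249228, 180108, 164988]
r6 m[φ1→rain] = [33, 31, 39]
r6 m[φ1→snow] = [143748, 234180, 216396]
r6 m[φ2→wet] = [42, 30, 32]
r6 m[φ2→ice] = [253266, 134016, 207042]
r6 m[φ3→wet] = [6, 8, 8]
r6 m[φ4→ice] = [1, 7, 1]
r6 m[wet→φ0] = [252, 240, 256]
r6 m[wet→φ2] = [10482, 12048, 18648]
r6 m[wet→φ3] = [73374, 45180, 74592]
r6 m[cld→φ1] = [1, 1, 1]
r6 m[rain→φ0] = [33, 31, 39]
r6 m[rain→φ1] = [16452, 13104, 11520]
r6 m[ice→φ2] = [1, 7, 1]
r6 m[ice→φ4] = [253266, 134016, 207042]
r6 m[snow→φ1] = [1, 1, 1]
r6 m[fog→φ0] = [1, 1, 1]
r7 m[φ0→wet] = [1747, 1506, 2331]
r7 m[φ0→rain] = [16452, 13104, 11520]
r7 m[φ0→fog] = [527676, 485484, 385260]
r7 m[φ1→cld] = [586764, 424044, 387612]
r7 m[φ1→rain] = [33, 31, 39]
r7 m[φ1→snow] = [338724, 550404, 509292]
r7 m[φ2→wet] = [42, 30, 32]
r7 m[φ2→ice] = [253266, 134016, 207042]
r7 m[φ3→wet] = [6, 8, 8]
r7 m[φ4→ice] = [1, 7, 1]
r7 m[wet→φ0] = [252, 240, 256]
r7 m[wet→φ2] = [10482, 12048, 18648]
r7 m[wet→φ3] = [73374, 45180, 74592]
r7 m[cld→φ1] = [1, 1, 1]
r7 m[rain→φ0] = [33, 31, 39]
r7 m[rain→φ1] = [16452, 13104, 11520]
r7 m[ice→φ2] = [1, 7, 1]
r7 m[ice→φ4] = [253266, 134016, 207042]
r7 m[snow→φ1] = [1, 1, 1]
r7 m[fog→φ0] = [1, 1, 1]
r8 m[φ0→wet] = [1747, 1506, 2331]
r8 m[φ0→rain] = [16452, 13104, 11520]
r8 m[φ0→fog] = [527676, 485484, 385260]
r8 m[φ1→cld] = [586764, 424044, 387612]
r8 m[φ1→rain] = [33, 31, 39]
r8 m[φ1→snow] = [338724, 550404, 509292]
r8 m[φ2→wet] = [42, 30, 32]
r8 m[φ2→ice] = [253266, 134016, 207042]
r8 m[φ3→wet] = [6, 8, 8]
r8 m[φ4→ice] = [1, 7, 1]
r8 m[wet→φ0] = [252, 240, 256]
r8 m[wet→φ2] = [10482, 12048, 18648]
r8 m[wet→φ3] = [73374, 45180, 74592]
r8 m[cld→φ1] = [1, 1, 1]
r8 m[rain→φ0] = [33, 31, 39]
r8 m[rain→φ1] = [16452, 13104, 11520]
r8 m[ice→φ2] = [1, 7, 1]
r8 m[ice→φ4] = [253266, 134016, 207042]
r8 m[snow→φ1] = [1, 1, 1]
r8 m[fog→φ0] = [1, 1, 1]
fixed point reached at round 8
b[ice] = ⊗ incoming = [253266, 938112, 207042]

b[ice] = [253266, 938112, 207042]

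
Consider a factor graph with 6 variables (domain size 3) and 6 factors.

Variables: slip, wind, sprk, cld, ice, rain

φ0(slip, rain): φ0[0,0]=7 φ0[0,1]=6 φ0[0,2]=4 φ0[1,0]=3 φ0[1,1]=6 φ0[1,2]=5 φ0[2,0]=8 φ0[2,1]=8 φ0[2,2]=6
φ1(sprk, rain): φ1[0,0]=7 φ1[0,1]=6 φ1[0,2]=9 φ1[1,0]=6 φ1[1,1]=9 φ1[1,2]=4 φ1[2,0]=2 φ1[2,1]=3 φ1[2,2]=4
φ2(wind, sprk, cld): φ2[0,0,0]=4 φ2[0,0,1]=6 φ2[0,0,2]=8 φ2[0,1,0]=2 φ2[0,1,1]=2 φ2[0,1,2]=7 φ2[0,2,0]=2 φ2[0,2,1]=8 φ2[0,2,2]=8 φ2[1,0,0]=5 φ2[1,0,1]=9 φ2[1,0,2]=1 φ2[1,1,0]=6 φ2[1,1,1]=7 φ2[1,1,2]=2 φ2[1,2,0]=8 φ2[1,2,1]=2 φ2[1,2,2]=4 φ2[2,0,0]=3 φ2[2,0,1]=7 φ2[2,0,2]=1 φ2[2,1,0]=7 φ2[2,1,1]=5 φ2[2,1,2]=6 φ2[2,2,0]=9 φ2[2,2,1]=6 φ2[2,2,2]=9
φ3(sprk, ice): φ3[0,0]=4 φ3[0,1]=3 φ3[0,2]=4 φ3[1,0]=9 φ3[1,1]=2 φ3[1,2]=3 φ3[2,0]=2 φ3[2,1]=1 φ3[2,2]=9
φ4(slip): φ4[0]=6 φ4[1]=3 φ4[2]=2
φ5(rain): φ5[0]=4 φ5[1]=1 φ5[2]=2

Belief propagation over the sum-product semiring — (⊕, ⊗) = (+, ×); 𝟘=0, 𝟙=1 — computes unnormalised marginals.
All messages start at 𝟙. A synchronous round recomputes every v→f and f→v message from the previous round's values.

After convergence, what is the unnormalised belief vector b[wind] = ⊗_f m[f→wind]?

b[wind] = [1293120, 1279842, 1388038]

init: all messages = 𝟙 over 3 values
r1 m[φ0→slip] = [17, 14, 22]
r1 m[φ0→rain] = [18, 20, 15]
r1 m[φ1→sprk] = [22, 19, 9]
r1 m[φ1→rain] = [15, 18, 17]
r1 m[φ2→wind] = [47, 44, 53]
r1 m[φ2→sprk] = [44, 44, 56]
r1 m[φ2→cld] = [46, 52, 46]
r1 m[φ3→sprk] = [11, 14, 12]
r1 m[φ3→ice] = [15, 6, 16]
r1 m[φ4→slip] = [6, 3, 2]
r1 m[φ5→rain] = [4, 1, 2]
r1 m[slip→φ0] = [1, 1, 1]
r1 m[slip→φ4] = [1, 1, 1]
r1 m[wind→φ2] = [1, 1, 1]
r1 m[sprk→φ1] = [1, 1, 1]
r1 m[sprk→φ2] = [1, 1, 1]
r1 m[sprk→φ3] = [1, 1, 1]
r1 m[cld→φ2] = [1, 1, 1]
r1 m[ice→φ3] = [1, 1, 1]
r1 m[rain→φ0] = [1, 1, 1]
r1 m[rain→φ1] = [1, 1, 1]
r1 m[rain→φ5] = [1, 1, 1]
r2 m[φ0→slip] = [17, 14, 22]
r2 m[φ0→rain] = [18, 20, 15]
r2 m[φ1→sprk] = [22, 19, 9]
r2 m[φ1→rain] = [15, 18, 17]
r2 m[φ2→wind] = [47, 44, 53]
r2 m[φ2→sprk] = [44, 44, 56]
r2 m[φ2→cld] = [46, 52, 46]
r2 m[φ3→sprk] = [11, 14, 12]
r2 m[φ3→ice] = [15, 6, 16]
r2 m[φ4→slip] = [6, 3, 2]
r2 m[φ5→rain] = [4, 1, 2]
r2 m[slip→φ0] = [6, 3, 2]
r2 m[slip→φ4] = [17, 14, 22]
r2 m[wind→φ2] = [1, 1, 1]
r2 m[sprk→φ1] = [484, 616, 672]
r2 m[sprk→φ2] = [242, 266, 108]
r2 m[sprk→φ3] = [968, 836, 504]
r2 m[cld→φ2] = [1, 1, 1]
r2 m[ice→φ3] = [1, 1, 1]
r2 m[rain→φ0] = [60, 18, 34]
r2 m[rain→φ1] = [72, 20, 30]
r2 m[rain→φ5] = [270, 360, 255]
r3 m[φ0→slip] = [664, 458, 828]
r3 m[φ0→rain] = [67, 70, 51]
r3 m[φ1→sprk] = [894, 732, 324]
r3 m[φ1→rain] = [8428, 10464, 9508]
r3 m[φ2→wind] = [9226, 9132, 10042]
r3 m[φ2→sprk] = [44, 44, 56]
r3 m[φ2→cld] = [8946, 10776, 8678]
r3 m[φ3→sprk] = [11, 14, 12]
r3 m[φ3→ice] = [12404, 5080, 10916]
r3 m[φ4→slip] = [6, 3, 2]
r3 m[φ5→rain] = [4, 1, 2]
r3 m[slip→φ0] = [6, 3, 2]
r3 m[slip→φ4] = [17, 14, 22]
r3 m[wind→φ2] = [1, 1, 1]
r3 m[sprk→φ1] = [484, 616, 672]
r3 m[sprk→φ2] = [242, 266, 108]
r3 m[sprk→φ3] = [968, 836, 504]
r3 m[cld→φ2] = [1, 1, 1]
r3 m[ice→φ3] = [1, 1, 1]
r3 m[rain→φ0] = [60, 18, 34]
r3 m[rain→φ1] = [72, 20, 30]
r3 m[rain→φ5] = [270, 360, 255]
r4 m[φ0→slip] = [664, 458, 828]
r4 m[φ0→rain] = [67, 70, 51]
r4 m[φ1→sprk] = [894, 732, 324]
r4 m[φ1→rain] = [8428, 10464, 9508]
r4 m[φ2→wind] = [9226, 9132, 10042]
r4 m[φ2→sprk] = [44, 44, 56]
r4 m[φ2→cld] = [8946, 10776, 8678]
r4 m[φ3→sprk] = [11, 14, 12]
r4 m[φ3→ice] = [12404, 5080, 10916]
r4 m[φ4→slip] = [6, 3, 2]
r4 m[φ5→rain] = [4, 1, 2]
r4 m[slip→φ0] = [6, 3, 2]
r4 m[slip→φ4] = [664, 458, 828]
r4 m[wind→φ2] = [1, 1, 1]
r4 m[sprk→φ1] = [484, 616, 672]
r4 m[sprk→φ2] = [9834, 10248, 3888]
r4 m[sprk→φ3] = [39336, 32208, 18144]
r4 m[cld→φ2] = [1, 1, 1]
r4 m[ice→φ3] = [1, 1, 1]
r4 m[rain→φ0] = [33712, 10464, 19016]
r4 m[rain→φ1] = [268, 70, 102]
r4 m[rain→φ5] = [564676, 732480, 484908]
r5 m[φ0→slip] = [374832, 259000, 467504]
r5 m[φ0→rain] = [67, 70, 51]
r5 m[φ1→sprk] = [3214, 2646, 1154]
r5 m[φ1→rain] = [8428, 10464, 9508]
r5 m[φ2→wind] = [359724, 355662, 385950]
r5 m[φ2→sprk] = [44, 44, 56]
r5 m[φ2→cld] = [345600, 422028, 333708]
r5 m[φ3→sprk] = [11, 14, 12]
r5 m[φ3→ice] = [483504, 200568, 417264]
r5 m[φ4→slip] = [6, 3, 2]
r5 m[φ5→rain] = [4, 1, 2]
r5 m[slip→φ0] = [6, 3, 2]
r5 m[slip→φ4] = [664, 458, 828]
r5 m[wind→φ2] = [1, 1, 1]
r5 m[sprk→φ1] = [484, 616, 672]
r5 m[sprk→φ2] = [9834, 10248, 3888]
r5 m[sprk→φ3] = [39336, 32208, 18144]
r5 m[cld→φ2] = [1, 1, 1]
r5 m[ice→φ3] = [1, 1, 1]
r5 m[rain→φ0] = [33712, 10464, 19016]
r5 m[rain→φ1] = [268, 70, 102]
r5 m[rain→φ5] = [564676, 732480, 484908]
r6 m[φ0→slip] = [374832, 259000, 467504]
r6 m[φ0→rain] = [67, 70, 51]
r6 m[φ1→sprk] = [3214, 2646, 1154]
r6 m[φ1→rain] = [8428, 10464, 9508]
r6 m[φ2→wind] = [359724, 355662, 385950]
r6 m[φ2→sprk] = [44, 44, 56]
r6 m[φ2→cld] = [345600, 422028, 333708]
r6 m[φ3→sprk] = [11, 14, 12]
r6 m[φ3→ice] = [483504, 200568, 417264]
r6 m[φ4→slip] = [6, 3, 2]
r6 m[φ5→rain] = [4, 1, 2]
r6 m[slip→φ0] = [6, 3, 2]
r6 m[slip→φ4] = [374832, 259000, 467504]
r6 m[wind→φ2] = [1, 1, 1]
r6 m[sprk→φ1] = [484, 616, 672]
r6 m[sprk→φ2] = [35354, 37044, 13848]
r6 m[sprk→φ3] = [141416, 116424, 64624]
r6 m[cld→φ2] = [1, 1, 1]
r6 m[ice→φ3] = [1, 1, 1]
r6 m[rain→φ0] = [33712, 10464, 19016]
r6 m[rain→φ1] = [268, 70, 102]
r6 m[rain→φ5] = [564676, 732480, 484908]
r7 m[φ0→slip] = [374832, 259000, 467504]
r7 m[φ0→rain] = [67, 70, 51]
r7 m[φ1→sprk] = [3214, 2646, 1154]
r7 m[φ1→rain] = [8428, 10464, 9508]
r7 m[φ2→wind] = [1293120, 1279842, 1388038]
r7 m[φ2→sprk] = [44, 44, 56]
r7 m[φ2→cld] = [1243020, 1517972, 1200008]
r7 m[φ3→sprk] = [11, 14, 12]
r7 m[φ3→ice] = [1742728, 721720, 1496552]
r7 m[φ4→slip] = [6, 3, 2]
r7 m[φ5→rain] = [4, 1, 2]
r7 m[slip→φ0] = [6, 3, 2]
r7 m[slip→φ4] = [374832, 259000, 467504]
r7 m[wind→φ2] = [1, 1, 1]
r7 m[sprk→φ1] = [484, 616, 672]
r7 m[sprk→φ2] = [35354, 37044, 13848]
r7 m[sprk→φ3] = [141416, 116424, 64624]
r7 m[cld→φ2] = [1, 1, 1]
r7 m[ice→φ3] = [1, 1, 1]
r7 m[rain→φ0] = [33712, 10464, 19016]
r7 m[rain→φ1] = [268, 70, 102]
r7 m[rain→φ5] = [564676, 732480, 484908]
r8 m[φ0→slip] = [374832, 259000, 467504]
r8 m[φ0→rain] = [67, 70, 51]
r8 m[φ1→sprk] = [3214, 2646, 1154]
r8 m[φ1→rain] = [8428, 10464, 9508]
r8 m[φ2→wind] = [1293120, 1279842, 1388038]
r8 m[φ2→sprk] = [44, 44, 56]
r8 m[φ2→cld] = [1243020, 1517972, 1200008]
r8 m[φ3→sprk] = [11, 14, 12]
r8 m[φ3→ice] = [1742728, 721720, 1496552]
r8 m[φ4→slip] = [6, 3, 2]
r8 m[φ5→rain] = [4, 1, 2]
r8 m[slip→φ0] = [6, 3, 2]
r8 m[slip→φ4] = [374832, 259000, 467504]
r8 m[wind→φ2] = [1, 1, 1]
r8 m[sprk→φ1] = [484, 616, 672]
r8 m[sprk→φ2] = [35354, 37044, 13848]
r8 m[sprk→φ3] = [141416, 116424, 64624]
r8 m[cld→φ2] = [1, 1, 1]
r8 m[ice→φ3] = [1, 1, 1]
r8 m[rain→φ0] = [33712, 10464, 19016]
r8 m[rain→φ1] = [268, 70, 102]
r8 m[rain→φ5] = [564676, 732480, 484908]
fixed point reached at round 8
b[wind] = ⊗ incoming = [1293120, 1279842, 1388038]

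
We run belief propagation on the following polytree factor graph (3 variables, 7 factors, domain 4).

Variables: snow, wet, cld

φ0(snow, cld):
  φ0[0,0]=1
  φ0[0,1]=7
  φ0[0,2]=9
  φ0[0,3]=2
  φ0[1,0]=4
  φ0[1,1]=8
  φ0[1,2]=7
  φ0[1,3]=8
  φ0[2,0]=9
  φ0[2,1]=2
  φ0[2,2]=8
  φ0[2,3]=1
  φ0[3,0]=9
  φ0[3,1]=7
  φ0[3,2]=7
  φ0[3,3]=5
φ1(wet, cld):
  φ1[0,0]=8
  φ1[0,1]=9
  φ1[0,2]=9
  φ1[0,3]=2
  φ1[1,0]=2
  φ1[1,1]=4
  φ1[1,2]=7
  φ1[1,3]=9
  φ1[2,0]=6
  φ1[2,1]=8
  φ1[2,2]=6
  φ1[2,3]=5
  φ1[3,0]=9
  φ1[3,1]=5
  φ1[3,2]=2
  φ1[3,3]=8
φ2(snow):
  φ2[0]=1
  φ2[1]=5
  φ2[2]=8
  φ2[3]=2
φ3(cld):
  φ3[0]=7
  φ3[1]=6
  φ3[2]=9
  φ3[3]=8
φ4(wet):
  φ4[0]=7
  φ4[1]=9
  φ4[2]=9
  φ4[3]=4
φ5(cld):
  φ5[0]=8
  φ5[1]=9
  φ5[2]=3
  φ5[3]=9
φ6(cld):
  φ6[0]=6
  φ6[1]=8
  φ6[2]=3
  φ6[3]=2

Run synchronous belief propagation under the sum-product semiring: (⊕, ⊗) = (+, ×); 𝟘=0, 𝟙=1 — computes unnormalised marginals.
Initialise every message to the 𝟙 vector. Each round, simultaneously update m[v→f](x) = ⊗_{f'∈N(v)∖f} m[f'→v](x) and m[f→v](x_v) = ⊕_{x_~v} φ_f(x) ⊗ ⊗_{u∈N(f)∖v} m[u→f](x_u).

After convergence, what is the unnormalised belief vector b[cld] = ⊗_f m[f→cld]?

b[cld] = [6116544, 6353424, 1857816, 1486080]

init: all messages = 𝟙 over 4 values
r1 m[φ0→snow] = [19, 27, 20, 28]
r1 m[φ0→cld] = [23, 24, 31, 16]
r1 m[φ1→wet] = [28, 22, 25, 24]
r1 m[φ1→cld] = [25, 26, 24, 24]
r1 m[φ2→snow] = [1, 5, 8, 2]
r1 m[φ3→cld] = [7, 6, 9, 8]
r1 m[φ4→wet] = [7, 9, 9, 4]
r1 m[φ5→cld] = [8, 9, 3, 9]
r1 m[φ6→cld] = [6, 8, 3, 2]
r1 m[snow→φ0] = [1, 1, 1, 1]
r1 m[snow→φ2] = [1, 1, 1, 1]
r1 m[wet→φ1] = [1, 1, 1, 1]
r1 m[wet→φ4] = [1, 1, 1, 1]
r1 m[cld→φ0] = [1, 1, 1, 1]
r1 m[cld→φ1] = [1, 1, 1, 1]
r1 m[cld→φ3] = [1, 1, 1, 1]
r1 m[cld→φ5] = [1, 1, 1, 1]
r1 m[cld→φ6] = [1, 1, 1, 1]
r2 m[φ0→snow] = [19, 27, 20, 28]
r2 m[φ0→cld] = [23, 24, 31, 16]
r2 m[φ1→wet] = [28, 22, 25, 24]
r2 m[φ1→cld] = [25, 26, 24, 24]
r2 m[φ2→snow] = [1, 5, 8, 2]
r2 m[φ3→cld] = [7, 6, 9, 8]
r2 m[φ4→wet] = [7, 9, 9, 4]
r2 m[φ5→cld] = [8, 9, 3, 9]
r2 m[φ6→cld] = [6, 8, 3, 2]
r2 m[snow→φ0] = [1, 5, 8, 2]
r2 m[snow→φ2] = [19, 27, 20, 28]
r2 m[wet→φ1] = [7, 9, 9, 4]
r2 m[wet→φ4] = [28, 22, 25, 24]
r2 m[cld→φ0] = [8400, 11232, 1944, 3456]
r2 m[cld→φ1] = [7728, 10368, 2511, 2304]
r2 m[cld→φ3] = [27600, 44928, 6696, 6912]
r2 m[cld→φ5] = [24150, 29952, 20088, 6144]
r2 m[cld→φ6] = [32200, 33696, 20088, 27648]
r3 m[φ0→snow] = [111432, 164712, 117072, 185112]
r3 m[φ0→cld] = [111, 77, 122, 60]
r3 m[φ1→wet] = [182343, 95241, 155898, 144846]
r3 m[φ1→cld] = [164, 191, 188, 172]
r3 m[φ2→snow] = [1, 5, 8, 2]
r3 m[φ3→cld] = [7, 6, 9, 8]
r3 m[φ4→wet] = [7, 9, 9, 4]
r3 m[φ5→cld] = [8, 9, 3, 9]
r3 m[φ6→cld] = [6, 8, 3, 2]
r3 m[snow→φ0] = [1, 5, 8, 2]
r3 m[snow→φ2] = [19, 27, 20, 28]
r3 m[wet→φ1] = [7, 9, 9, 4]
r3 m[wet→φ4] = [28, 22, 25, 24]
r3 m[cld→φ0] = [8400, 11232, 1944, 3456]
r3 m[cld→φ1] = [7728, 10368, 2511, 2304]
r3 m[cld→φ3] = [27600, 44928, 6696, 6912]
r3 m[cld→φ5] = [24150, 29952, 20088, 6144]
r3 m[cld→φ6] = [32200, 33696, 20088, 27648]
r4 m[φ0→snow] = [111432, 164712, 117072, 185112]
r4 m[φ0→cld] = [111, 77, 122, 60]
r4 m[φ1→wet] = [182343, 95241, 155898, 144846]
r4 m[φ1→cld] = [164, 191, 188, 172]
r4 m[φ2→snow] = [1, 5, 8, 2]
r4 m[φ3→cld] = [7, 6, 9, 8]
r4 m[φ4→wet] = [7, 9, 9, 4]
r4 m[φ5→cld] = [8, 9, 3, 9]
r4 m[φ6→cld] = [6, 8, 3, 2]
r4 m[snow→φ0] = [1, 5, 8, 2]
r4 m[snow→φ2] = [111432, 164712, 117072, 185112]
r4 m[wet→φ1] = [7, 9, 9, 4]
r4 m[wet→φ4] = [182343, 95241, 155898, 144846]
r4 m[cld→φ0] = [55104, 82512, 15228, 24768]
r4 m[cld→φ1] = [37296, 33264, 9882, 8640]
r4 m[cld→φ3] = [873792, 1058904, 206424, 185760]
r4 m[cld→φ5] = [764568, 705936, 619272, 165120]
r4 m[cld→φ6] = [1019424, 794178, 619272, 743040]
r5 m[φ0→snow] = [819276, 1185252, 807552, 1303956]
r5 m[φ0→cld] = [111, 77, 122, 60]
r5 m[φ1→wet] = [703962, 354582, 592380, 590868]
r5 m[φ1→cld] = [164, 191, 188, 172]
r5 m[φ2→snow] = [1, 5, 8, 2]
r5 m[φ3→cld] = [7, 6, 9, 8]
r5 m[φ4→wet] = [7, 9, 9, 4]
r5 m[φ5→cld] = [8, 9, 3, 9]
r5 m[φ6→cld] = [6, 8, 3, 2]
r5 m[snow→φ0] = [1, 5, 8, 2]
r5 m[snow→φ2] = [111432, 164712, 117072, 185112]
r5 m[wet→φ1] = [7, 9, 9, 4]
r5 m[wet→φ4] = [182343, 95241, 155898, 144846]
r5 m[cld→φ0] = [55104, 82512, 15228, 24768]
r5 m[cld→φ1] = [37296, 33264, 9882, 8640]
r5 m[cld→φ3] = [873792, 1058904, 206424, 185760]
r5 m[cld→φ5] = [764568, 705936, 619272, 165120]
r5 m[cld→φ6] = [1019424, 794178, 619272, 743040]
r6 m[φ0→snow] = [819276, 1185252, 807552, 1303956]
r6 m[φ0→cld] = [111, 77, 122, 60]
r6 m[φ1→wet] = [703962, 354582, 592380, 590868]
r6 m[φ1→cld] = [164, 191, 188, 172]
r6 m[φ2→snow] = [1, 5, 8, 2]
r6 m[φ3→cld] = [7, 6, 9, 8]
r6 m[φ4→wet] = [7, 9, 9, 4]
r6 m[φ5→cld] = [8, 9, 3, 9]
r6 m[φ6→cld] = [6, 8, 3, 2]
r6 m[snow→φ0] = [1, 5, 8, 2]
r6 m[snow→φ2] = [819276, 1185252, 807552, 1303956]
r6 m[wet→φ1] = [7, 9, 9, 4]
r6 m[wet→φ4] = [703962, 354582, 592380, 590868]
r6 m[cld→φ0] = [55104, 82512, 15228, 24768]
r6 m[cld→φ1] = [37296, 33264, 9882, 8640]
r6 m[cld→φ3] = [873792, 1058904, 206424, 185760]
r6 m[cld→φ5] = [764568, 705936, 619272, 165120]
r6 m[cld→φ6] = [1019424, 794178, 619272, 743040]
r7 m[φ0→snow] = [819276, 1185252, 807552, 1303956]
r7 m[φ0→cld] = [111, 77, 122, 60]
r7 m[φ1→wet] = [703962, 354582, 592380, 590868]
r7 m[φ1→cld] = [164, 191, 188, 172]
r7 m[φ2→snow] = [1, 5, 8, 2]
r7 m[φ3→cld] = [7, 6, 9, 8]
r7 m[φ4→wet] = [7, 9, 9, 4]
r7 m[φ5→cld] = [8, 9, 3, 9]
r7 m[φ6→cld] = [6, 8, 3, 2]
r7 m[snow→φ0] = [1, 5, 8, 2]
r7 m[snow→φ2] = [819276, 1185252, 807552, 1303956]
r7 m[wet→φ1] = [7, 9, 9, 4]
r7 m[wet→φ4] = [703962, 354582, 592380, 590868]
r7 m[cld→φ0] = [55104, 82512, 15228, 24768]
r7 m[cld→φ1] = [37296, 33264, 9882, 8640]
r7 m[cld→φ3] = [873792, 1058904, 206424, 185760]
r7 m[cld→φ5] = [764568, 705936, 619272, 165120]
r7 m[cld→φ6] = [1019424, 794178, 619272, 743040]
fixed point reached at round 7
b[cld] = ⊗ incoming = [6116544, 6353424, 1857816, 1486080]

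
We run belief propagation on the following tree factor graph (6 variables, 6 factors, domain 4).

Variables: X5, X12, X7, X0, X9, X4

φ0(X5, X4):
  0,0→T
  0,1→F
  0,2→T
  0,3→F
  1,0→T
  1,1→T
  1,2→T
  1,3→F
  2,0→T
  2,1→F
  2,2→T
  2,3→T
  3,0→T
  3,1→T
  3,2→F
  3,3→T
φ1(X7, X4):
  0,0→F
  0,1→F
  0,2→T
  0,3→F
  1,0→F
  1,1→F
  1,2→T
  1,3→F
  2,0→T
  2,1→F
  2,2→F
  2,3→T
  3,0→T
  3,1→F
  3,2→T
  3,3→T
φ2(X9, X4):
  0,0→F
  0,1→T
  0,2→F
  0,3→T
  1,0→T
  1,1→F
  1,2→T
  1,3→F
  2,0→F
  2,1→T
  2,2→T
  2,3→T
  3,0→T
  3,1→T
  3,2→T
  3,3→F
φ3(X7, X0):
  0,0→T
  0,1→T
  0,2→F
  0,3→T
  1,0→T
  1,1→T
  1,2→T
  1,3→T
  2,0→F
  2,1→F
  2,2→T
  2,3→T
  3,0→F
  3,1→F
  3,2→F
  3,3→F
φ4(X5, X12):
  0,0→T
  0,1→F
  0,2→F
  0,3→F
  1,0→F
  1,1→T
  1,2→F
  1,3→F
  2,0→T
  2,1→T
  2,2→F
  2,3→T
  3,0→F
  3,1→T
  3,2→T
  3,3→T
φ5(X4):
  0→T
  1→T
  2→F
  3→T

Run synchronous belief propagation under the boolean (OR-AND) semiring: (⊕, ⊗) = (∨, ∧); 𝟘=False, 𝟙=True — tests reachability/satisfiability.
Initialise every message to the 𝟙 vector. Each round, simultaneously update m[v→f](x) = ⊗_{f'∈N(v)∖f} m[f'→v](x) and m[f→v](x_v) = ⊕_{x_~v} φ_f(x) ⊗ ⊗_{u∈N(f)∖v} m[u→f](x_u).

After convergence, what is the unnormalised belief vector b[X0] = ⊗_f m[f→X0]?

b[X0] = [F, F, T, T]

init: all messages = 𝟙 over 4 values
r1 m[φ0→X5] = [T, T, T, T]
r1 m[φ0→X4] = [T, T, T, T]
r1 m[φ1→X7] = [T, T, T, T]
r1 m[φ1→X4] = [T, F, T, T]
r1 m[φ2→X9] = [T, T, T, T]
r1 m[φ2→X4] = [T, T, T, T]
r1 m[φ3→X7] = [T, T, T, F]
r1 m[φ3→X0] = [T, T, T, T]
r1 m[φ4→X5] = [T, T, T, T]
r1 m[φ4→X12] = [T, T, T, T]
r1 m[φ5→X4] = [T, T, F, T]
r1 m[X5→φ0] = [T, T, T, T]
r1 m[X5→φ4] = [T, T, T, T]
r1 m[X12→φ4] = [T, T, T, T]
r1 m[X7→φ1] = [T, T, T, T]
r1 m[X7→φ3] = [T, T, T, T]
r1 m[X0→φ3] = [T, T, T, T]
r1 m[X9→φ2] = [T, T, T, T]
r1 m[X4→φ0] = [T, T, T, T]
r1 m[X4→φ1] = [T, T, T, T]
r1 m[X4→φ2] = [T, T, T, T]
r1 m[X4→φ5] = [T, T, T, T]
r2 m[φ0→X5] = [T, T, T, T]
r2 m[φ0→X4] = [T, T, T, T]
r2 m[φ1→X7] = [T, T, T, T]
r2 m[φ1→X4] = [T, F, T, T]
r2 m[φ2→X9] = [T, T, T, T]
r2 m[φ2→X4] = [T, T, T, T]
r2 m[φ3→X7] = [T, T, T, F]
r2 m[φ3→X0] = [T, T, T, T]
r2 m[φ4→X5] = [T, T, T, T]
r2 m[φ4→X12] = [T, T, T, T]
r2 m[φ5→X4] = [T, T, F, T]
r2 m[X5→φ0] = [T, T, T, T]
r2 m[X5→φ4] = [T, T, T, T]
r2 m[X12→φ4] = [T, T, T, T]
r2 m[X7→φ1] = [T, T, T, F]
r2 m[X7→φ3] = [T, T, T, T]
r2 m[X0→φ3] = [T, T, T, T]
r2 m[X9→φ2] = [T, T, T, T]
r2 m[X4→φ0] = [T, F, F, T]
r2 m[X4→φ1] = [T, T, F, T]
r2 m[X4→φ2] = [T, F, F, T]
r2 m[X4→φ5] = [T, F, T, T]
r3 m[φ0→X5] = [T, T, T, T]
r3 m[φ0→X4] = [T, T, T, T]
r3 m[φ1→X7] = [F, F, T, T]
r3 m[φ1→X4] = [T, F, T, T]
r3 m[φ2→X9] = [T, T, T, T]
r3 m[φ2→X4] = [T, T, T, T]
r3 m[φ3→X7] = [T, T, T, F]
r3 m[φ3→X0] = [T, T, T, T]
r3 m[φ4→X5] = [T, T, T, T]
r3 m[φ4→X12] = [T, T, T, T]
r3 m[φ5→X4] = [T, T, F, T]
r3 m[X5→φ0] = [T, T, T, T]
r3 m[X5→φ4] = [T, T, T, T]
r3 m[X12→φ4] = [T, T, T, T]
r3 m[X7→φ1] = [T, T, T, F]
r3 m[X7→φ3] = [T, T, T, T]
r3 m[X0→φ3] = [T, T, T, T]
r3 m[X9→φ2] = [T, T, T, T]
r3 m[X4→φ0] = [T, F, F, T]
r3 m[X4→φ1] = [T, T, F, T]
r3 m[X4→φ2] = [T, F, F, T]
r3 m[X4→φ5] = [T, F, T, T]
r4 m[φ0→X5] = [T, T, T, T]
r4 m[φ0→X4] = [T, T, T, T]
r4 m[φ1→X7] = [F, F, T, T]
r4 m[φ1→X4] = [T, F, T, T]
r4 m[φ2→X9] = [T, T, T, T]
r4 m[φ2→X4] = [T, T, T, T]
r4 m[φ3→X7] = [T, T, T, F]
r4 m[φ3→X0] = [T, T, T, T]
r4 m[φ4→X5] = [T, T, T, T]
r4 m[φ4→X12] = [T, T, T, T]
r4 m[φ5→X4] = [T, T, F, T]
r4 m[X5→φ0] = [T, T, T, T]
r4 m[X5→φ4] = [T, T, T, T]
r4 m[X12→φ4] = [T, T, T, T]
r4 m[X7→φ1] = [T, T, T, F]
r4 m[X7→φ3] = [F, F, T, T]
r4 m[X0→φ3] = [T, T, T, T]
r4 m[X9→φ2] = [T, T, T, T]
r4 m[X4→φ0] = [T, F, F, T]
r4 m[X4→φ1] = [T, T, F, T]
r4 m[X4→φ2] = [T, F, F, T]
r4 m[X4→φ5] = [T, F, T, T]
r5 m[φ0→X5] = [T, T, T, T]
r5 m[φ0→X4] = [T, T, T, T]
r5 m[φ1→X7] = [F, F, T, T]
r5 m[φ1→X4] = [T, F, T, T]
r5 m[φ2→X9] = [T, T, T, T]
r5 m[φ2→X4] = [T, T, T, T]
r5 m[φ3→X7] = [T, T, T, F]
r5 m[φ3→X0] = [F, F, T, T]
r5 m[φ4→X5] = [T, T, T, T]
r5 m[φ4→X12] = [T, T, T, T]
r5 m[φ5→X4] = [T, T, F, T]
r5 m[X5→φ0] = [T, T, T, T]
r5 m[X5→φ4] = [T, T, T, T]
r5 m[X12→φ4] = [T, T, T, T]
r5 m[X7→φ1] = [T, T, T, F]
r5 m[X7→φ3] = [F, F, T, T]
r5 m[X0→φ3] = [T, T, T, T]
r5 m[X9→φ2] = [T, T, T, T]
r5 m[X4→φ0] = [T, F, F, T]
r5 m[X4→φ1] = [T, T, F, T]
r5 m[X4→φ2] = [T, F, F, T]
r5 m[X4→φ5] = [T, F, T, T]
r6 m[φ0→X5] = [T, T, T, T]
r6 m[φ0→X4] = [T, T, T, T]
r6 m[φ1→X7] = [F, F, T, T]
r6 m[φ1→X4] = [T, F, T, T]
r6 m[φ2→X9] = [T, T, T, T]
r6 m[φ2→X4] = [T, T, T, T]
r6 m[φ3→X7] = [T, T, T, F]
r6 m[φ3→X0] = [F, F, T, T]
r6 m[φ4→X5] = [T, T, T, T]
r6 m[φ4→X12] = [T, T, T, T]
r6 m[φ5→X4] = [T, T, F, T]
r6 m[X5→φ0] = [T, T, T, T]
r6 m[X5→φ4] = [T, T, T, T]
r6 m[X12→φ4] = [T, T, T, T]
r6 m[X7→φ1] = [T, T, T, F]
r6 m[X7→φ3] = [F, F, T, T]
r6 m[X0→φ3] = [T, T, T, T]
r6 m[X9→φ2] = [T, T, T, T]
r6 m[X4→φ0] = [T, F, F, T]
r6 m[X4→φ1] = [T, T, F, T]
r6 m[X4→φ2] = [T, F, F, T]
r6 m[X4→φ5] = [T, F, T, T]
fixed point reached at round 6
b[X0] = ⊗ incoming = [F, F, T, T]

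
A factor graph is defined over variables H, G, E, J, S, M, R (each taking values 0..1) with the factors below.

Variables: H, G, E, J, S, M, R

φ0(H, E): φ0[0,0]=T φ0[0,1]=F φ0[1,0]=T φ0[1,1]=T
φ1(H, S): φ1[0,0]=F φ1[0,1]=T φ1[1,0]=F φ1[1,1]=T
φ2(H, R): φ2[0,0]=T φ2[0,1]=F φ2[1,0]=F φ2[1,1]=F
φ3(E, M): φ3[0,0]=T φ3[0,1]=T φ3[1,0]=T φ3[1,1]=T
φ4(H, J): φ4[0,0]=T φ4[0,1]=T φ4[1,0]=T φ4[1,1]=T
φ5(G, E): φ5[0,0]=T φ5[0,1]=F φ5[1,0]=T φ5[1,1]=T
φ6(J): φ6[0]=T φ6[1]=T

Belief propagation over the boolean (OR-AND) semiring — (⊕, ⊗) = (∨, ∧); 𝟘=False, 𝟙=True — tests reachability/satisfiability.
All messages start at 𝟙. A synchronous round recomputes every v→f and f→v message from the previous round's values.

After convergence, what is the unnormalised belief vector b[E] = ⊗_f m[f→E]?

b[E] = [T, F]

init: all messages = 𝟙 over 2 values
r1 m[φ0→H] = [T, T]
r1 m[φ0→E] = [T, T]
r1 m[φ1→H] = [T, T]
r1 m[φ1→S] = [F, T]
r1 m[φ2→H] = [T, F]
r1 m[φ2→R] = [T, F]
r1 m[φ3→E] = [T, T]
r1 m[φ3→M] = [T, T]
r1 m[φ4→H] = [T, T]
r1 m[φ4→J] = [T, T]
r1 m[φ5→G] = [T, T]
r1 m[φ5→E] = [T, T]
r1 m[φ6→J] = [T, T]
r1 m[H→φ0] = [T, T]
r1 m[H→φ1] = [T, T]
r1 m[H→φ2] = [T, T]
r1 m[H→φ4] = [T, T]
r1 m[G→φ5] = [T, T]
r1 m[E→φ0] = [T, T]
r1 m[E→φ3] = [T, T]
r1 m[E→φ5] = [T, T]
r1 m[J→φ4] = [T, T]
r1 m[J→φ6] = [T, T]
r1 m[S→φ1] = [T, T]
r1 m[M→φ3] = [T, T]
r1 m[R→φ2] = [T, T]
r2 m[φ0→H] = [T, T]
r2 m[φ0→E] = [T, T]
r2 m[φ1→H] = [T, T]
r2 m[φ1→S] = [F, T]
r2 m[φ2→H] = [T, F]
r2 m[φ2→R] = [T, F]
r2 m[φ3→E] = [T, T]
r2 m[φ3→M] = [T, T]
r2 m[φ4→H] = [T, T]
r2 m[φ4→J] = [T, T]
r2 m[φ5→G] = [T, T]
r2 m[φ5→E] = [T, T]
r2 m[φ6→J] = [T, T]
r2 m[H→φ0] = [T, F]
r2 m[H→φ1] = [T, F]
r2 m[H→φ2] = [T, T]
r2 m[H→φ4] = [T, F]
r2 m[G→φ5] = [T, T]
r2 m[E→φ0] = [T, T]
r2 m[E→φ3] = [T, T]
r2 m[E→φ5] = [T, T]
r2 m[J→φ4] = [T, T]
r2 m[J→φ6] = [T, T]
r2 m[S→φ1] = [T, T]
r2 m[M→φ3] = [T, T]
r2 m[R→φ2] = [T, T]
r3 m[φ0→H] = [T, T]
r3 m[φ0→E] = [T, F]
r3 m[φ1→H] = [T, T]
r3 m[φ1→S] = [F, T]
r3 m[φ2→H] = [T, F]
r3 m[φ2→R] = [T, F]
r3 m[φ3→E] = [T, T]
r3 m[φ3→M] = [T, T]
r3 m[φ4→H] = [T, T]
r3 m[φ4→J] = [T, T]
r3 m[φ5→G] = [T, T]
r3 m[φ5→E] = [T, T]
r3 m[φ6→J] = [T, T]
r3 m[H→φ0] = [T, F]
r3 m[H→φ1] = [T, F]
r3 m[H→φ2] = [T, T]
r3 m[H→φ4] = [T, F]
r3 m[G→φ5] = [T, T]
r3 m[E→φ0] = [T, T]
r3 m[E→φ3] = [T, T]
r3 m[E→φ5] = [T, T]
r3 m[J→φ4] = [T, T]
r3 m[J→φ6] = [T, T]
r3 m[S→φ1] = [T, T]
r3 m[M→φ3] = [T, T]
r3 m[R→φ2] = [T, T]
r4 m[φ0→H] = [T, T]
r4 m[φ0→E] = [T, F]
r4 m[φ1→H] = [T, T]
r4 m[φ1→S] = [F, T]
r4 m[φ2→H] = [T, F]
r4 m[φ2→R] = [T, F]
r4 m[φ3→E] = [T, T]
r4 m[φ3→M] = [T, T]
r4 m[φ4→H] = [T, T]
r4 m[φ4→J] = [T, T]
r4 m[φ5→G] = [T, T]
r4 m[φ5→E] = [T, T]
r4 m[φ6→J] = [T, T]
r4 m[H→φ0] = [T, F]
r4 m[H→φ1] = [T, F]
r4 m[H→φ2] = [T, T]
r4 m[H→φ4] = [T, F]
r4 m[G→φ5] = [T, T]
r4 m[E→φ0] = [T, T]
r4 m[E→φ3] = [T, F]
r4 m[E→φ5] = [T, F]
r4 m[J→φ4] = [T, T]
r4 m[J→φ6] = [T, T]
r4 m[S→φ1] = [T, T]
r4 m[M→φ3] = [T, T]
r4 m[R→φ2] = [T, T]
r5 m[φ0→H] = [T, T]
r5 m[φ0→E] = [T, F]
r5 m[φ1→H] = [T, T]
r5 m[φ1→S] = [F, T]
r5 m[φ2→H] = [T, F]
r5 m[φ2→R] = [T, F]
r5 m[φ3→E] = [T, T]
r5 m[φ3→M] = [T, T]
r5 m[φ4→H] = [T, T]
r5 m[φ4→J] = [T, T]
r5 m[φ5→G] = [T, T]
r5 m[φ5→E] = [T, T]
r5 m[φ6→J] = [T, T]
r5 m[H→φ0] = [T, F]
r5 m[H→φ1] = [T, F]
r5 m[H→φ2] = [T, T]
r5 m[H→φ4] = [T, F]
r5 m[G→φ5] = [T, T]
r5 m[E→φ0] = [T, T]
r5 m[E→φ3] = [T, F]
r5 m[E→φ5] = [T, F]
r5 m[J→φ4] = [T, T]
r5 m[J→φ6] = [T, T]
r5 m[S→φ1] = [T, T]
r5 m[M→φ3] = [T, T]
r5 m[R→φ2] = [T, T]
fixed point reached at round 5
b[E] = ⊗ incoming = [T, F]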